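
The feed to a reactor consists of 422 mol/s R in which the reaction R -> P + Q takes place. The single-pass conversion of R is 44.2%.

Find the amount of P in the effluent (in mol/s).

187 mol/s

R reacted = 0.442 × 422 = 186.5 mol/s; ν_R = −1, so ξ = 186.5/1 = 186.5 mol/s.
Outlet amounts (n = n₀ + ν ξ):
  R: 422 − 1(186.5) = 235.5
  P: 0 + 1(186.5) = 186.5
  Q: 0 + 1(186.5) = 186.5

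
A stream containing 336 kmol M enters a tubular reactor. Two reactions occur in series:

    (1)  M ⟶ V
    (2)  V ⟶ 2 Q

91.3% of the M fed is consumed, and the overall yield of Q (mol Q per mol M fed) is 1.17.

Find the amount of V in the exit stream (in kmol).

Conversion of M: M consumed = 1ξ₁ = 0.913 × 336 → ξ₁ = 306.8 kmol.
Yield of Q: 2ξ₂ / 336 = 1.17 → ξ₂ = 196.6 kmol.
Outlet amounts (n = n₀ + Σ ν·ξ):
  M: 336 − 1(306.8) = 29.23
  V: 0 + 1(306.8) − 1(196.6) = 110.2
  Q: 0 + 2(196.6) = 393.1

110 kmol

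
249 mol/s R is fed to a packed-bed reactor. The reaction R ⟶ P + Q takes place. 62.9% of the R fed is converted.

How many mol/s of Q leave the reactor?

157 mol/s

R reacted = 0.629 × 249 = 156.6 mol/s; ν_R = −1, so ξ = 156.6/1 = 156.6 mol/s.
Outlet amounts (n = n₀ + ν ξ):
  R: 249 − 1(156.6) = 92.38
  P: 0 + 1(156.6) = 156.6
  Q: 0 + 1(156.6) = 156.6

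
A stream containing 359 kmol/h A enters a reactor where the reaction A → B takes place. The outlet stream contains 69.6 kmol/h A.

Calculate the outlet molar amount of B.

289 kmol/h

For A: n = n₀ − 1ξ → 69.6 = 359 − 1ξ, giving ξ = 289.4 kmol/h.
Outlet amounts (n = n₀ + ν ξ):
  A: 359 − 1(289.4) = 69.6
  B: 0 + 1(289.4) = 289.4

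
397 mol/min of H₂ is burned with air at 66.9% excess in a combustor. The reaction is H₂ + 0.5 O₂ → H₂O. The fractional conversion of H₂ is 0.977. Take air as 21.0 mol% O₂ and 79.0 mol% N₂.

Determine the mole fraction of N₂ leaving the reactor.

Stoichiometric O₂ = 0.5 × 397 = 198.5 mol/min; O₂ fed = 198.5 × 1.669 = 331.3 mol/min.
N₂ fed = 331.3 × 79/21 = 1246 mol/min.
Fuel reacted = 0.977 × 397 → ξ = 387.9 mol/min.
Outlet (n = n₀ + ν ξ):
  H₂: 397 − 1(387.9) = 9.131
  O₂: 331.3 − 0.5(387.9) = 137.4
  N₂: 1246 (inert)
  H₂O: 0 + 1(387.9) = 387.9
Total out = 1781 mol/min; y_N₂ = 1246 / 1781 = 0.6999.

0.7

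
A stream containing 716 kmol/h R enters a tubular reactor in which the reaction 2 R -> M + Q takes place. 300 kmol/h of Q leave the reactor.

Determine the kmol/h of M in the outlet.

For Q: n = n₀ + 1ξ → 300 = 0 + 1ξ, giving ξ = 300 kmol/h.
Outlet amounts (n = n₀ + ν ξ):
  R: 716 − 2(300) = 116
  M: 0 + 1(300) = 300
  Q: 0 + 1(300) = 300

300 kmol/h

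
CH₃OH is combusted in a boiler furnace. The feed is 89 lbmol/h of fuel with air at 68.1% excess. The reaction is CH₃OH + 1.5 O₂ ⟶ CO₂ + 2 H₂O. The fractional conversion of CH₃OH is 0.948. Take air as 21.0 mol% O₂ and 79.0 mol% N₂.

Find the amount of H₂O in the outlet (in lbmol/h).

Stoichiometric O₂ = 1.5 × 89 = 133.5 lbmol/h; O₂ fed = 133.5 × 1.681 = 224.4 lbmol/h.
N₂ fed = 224.4 × 79/21 = 844.2 lbmol/h.
Fuel reacted = 0.948 × 89 → ξ = 84.37 lbmol/h.
Outlet (n = n₀ + ν ξ):
  CH₃OH: 89 − 1(84.37) = 4.628
  O₂: 224.4 − 1.5(84.37) = 97.86
  N₂: 844.2 (inert)
  CO₂: 0 + 1(84.37) = 84.37
  H₂O: 0 + 2(84.37) = 168.7

169 lbmol/h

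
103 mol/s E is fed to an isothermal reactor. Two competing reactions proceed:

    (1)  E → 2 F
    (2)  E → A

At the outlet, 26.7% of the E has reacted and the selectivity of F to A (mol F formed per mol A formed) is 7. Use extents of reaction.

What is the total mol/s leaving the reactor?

124 mol/s

Conversion of E: E consumed = 0.267 × 103 = 27.5 mol/s = 1ξ₁ + 1ξ₂.
Selectivity: 2ξ₁ / (1ξ₂) = 7 → ξ₁ = 3.5 ξ₂.
Substitute: (1·3.5 + 1) ξ₂ = 27.5 → ξ₂ = 6.111 mol/s, ξ₁ = 21.39 mol/s.
Outlet amounts (n = n₀ + Σ ν·ξ):
  E: 103 − 1(21.39) − 1(6.111) = 75.5
  F: 0 + 2(21.39) = 42.78
  A: 0 + 1(6.111) = 6.111
Total out = 75.5 + 42.78 + 6.111 = 124.4 mol/s.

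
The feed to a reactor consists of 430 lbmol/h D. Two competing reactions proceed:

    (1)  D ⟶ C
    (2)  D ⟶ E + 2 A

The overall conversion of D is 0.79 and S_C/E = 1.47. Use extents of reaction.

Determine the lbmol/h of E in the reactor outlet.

Conversion of D: D consumed = 0.79 × 430 = 339.7 lbmol/h = 1ξ₁ + 1ξ₂.
Selectivity: 1ξ₁ / (1ξ₂) = 1.47 → ξ₁ = 1.47 ξ₂.
Substitute: (1·1.47 + 1) ξ₂ = 339.7 → ξ₂ = 137.5 lbmol/h, ξ₁ = 202.2 lbmol/h.
Outlet amounts (n = n₀ + Σ ν·ξ):
  D: 430 − 1(202.2) − 1(137.5) = 90.3
  C: 0 + 1(202.2) = 202.2
  E: 0 + 1(137.5) = 137.5
  A: 0 + 2(137.5) = 275.1

138 lbmol/h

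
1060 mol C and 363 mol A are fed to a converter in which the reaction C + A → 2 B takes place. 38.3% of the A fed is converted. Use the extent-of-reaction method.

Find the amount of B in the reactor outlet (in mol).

278 mol

A reacted = 0.383 × 363 = 139 mol; ν_A = −1, so ξ = 139/1 = 139 mol.
Outlet amounts (n = n₀ + ν ξ):
  C: 1060 − 1(139) = 921
  A: 363 − 1(139) = 224
  B: 0 + 2(139) = 278.1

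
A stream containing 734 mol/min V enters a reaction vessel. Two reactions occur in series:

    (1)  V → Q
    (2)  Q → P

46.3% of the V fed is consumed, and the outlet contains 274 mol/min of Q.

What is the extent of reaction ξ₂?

ξ₂ = 65.8 mol/min

Conversion of V: V consumed = 1ξ₁ = 0.463 × 734 → ξ₁ = 339.8 mol/min.
Q balance: n_Q = 0 + 1ξ₁ − 1ξ₂ = 274 → ξ₂ = (1·339.8 − 274)/1 = 65.84 mol/min.
Outlet amounts (n = n₀ + Σ ν·ξ):
  V: 734 − 1(339.8) = 394.2
  Q: 0 + 1(339.8) − 1(65.84) = 274
  P: 0 + 1(65.84) = 65.84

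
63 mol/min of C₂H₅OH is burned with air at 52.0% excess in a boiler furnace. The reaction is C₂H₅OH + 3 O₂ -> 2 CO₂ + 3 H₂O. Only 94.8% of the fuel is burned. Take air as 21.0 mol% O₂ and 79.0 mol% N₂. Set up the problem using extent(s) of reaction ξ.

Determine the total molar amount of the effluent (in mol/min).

1490 mol/min

Stoichiometric O₂ = 3 × 63 = 189 mol/min; O₂ fed = 189 × 1.520 = 287.3 mol/min.
N₂ fed = 287.3 × 79/21 = 1081 mol/min.
Fuel reacted = 0.948 × 63 → ξ = 59.72 mol/min.
Outlet (n = n₀ + ν ξ):
  C₂H₅OH: 63 − 1(59.72) = 3.276
  O₂: 287.3 − 3(59.72) = 108.1
  N₂: 1081 (inert)
  CO₂: 0 + 2(59.72) = 119.4
  H₂O: 0 + 3(59.72) = 179.2
Total out = 3.276 + 108.1 + 1081 + 119.4 + 179.2 = 1491 mol/min.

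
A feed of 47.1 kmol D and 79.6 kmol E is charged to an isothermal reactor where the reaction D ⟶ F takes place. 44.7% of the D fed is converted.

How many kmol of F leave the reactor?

21.1 kmol

D reacted = 0.447 × 47.1 = 21.05 kmol; ν_D = −1, so ξ = 21.05/1 = 21.05 kmol.
Outlet amounts (n = n₀ + ν ξ):
  D: 47.1 − 1(21.05) = 26.05
  F: 0 + 1(21.05) = 21.05
  E: 79.6 (inert)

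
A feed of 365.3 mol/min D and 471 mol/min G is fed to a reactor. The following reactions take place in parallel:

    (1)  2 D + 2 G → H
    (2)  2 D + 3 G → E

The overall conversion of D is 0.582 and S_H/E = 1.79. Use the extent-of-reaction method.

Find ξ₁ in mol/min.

ξ₁ = 68.2 mol/min

Conversion of D: D consumed = 0.582 × 365.3 = 212.6 mol/min = 2ξ₁ + 2ξ₂.
Selectivity: 1ξ₁ / (1ξ₂) = 1.79 → ξ₁ = 1.79 ξ₂.
Substitute: (2·1.79 + 2) ξ₂ = 212.6 → ξ₂ = 38.1 mol/min, ξ₁ = 68.2 mol/min.
Outlet amounts (n = n₀ + Σ ν·ξ):
  D: 365.3 − 2(68.2) − 2(38.1) = 152.7
  G: 471 − 2(68.2) − 3(38.1) = 220.3
  H: 0 + 1(68.2) = 68.2
  E: 0 + 1(38.1) = 38.1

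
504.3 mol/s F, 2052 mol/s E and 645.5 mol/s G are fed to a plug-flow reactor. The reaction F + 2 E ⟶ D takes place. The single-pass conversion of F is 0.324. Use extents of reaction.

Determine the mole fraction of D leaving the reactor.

0.0568

F reacted = 0.324 × 504.3 = 163.4 mol/s; ν_F = −1, so ξ = 163.4/1 = 163.4 mol/s.
Outlet amounts (n = n₀ + ν ξ):
  F: 504.3 − 1(163.4) = 340.9
  E: 2052 − 2(163.4) = 1725
  D: 0 + 1(163.4) = 163.4
  G: 645.5 (inert)
Total out = 2875 mol/s; y_D = 163.4 / 2875 = 0.05683.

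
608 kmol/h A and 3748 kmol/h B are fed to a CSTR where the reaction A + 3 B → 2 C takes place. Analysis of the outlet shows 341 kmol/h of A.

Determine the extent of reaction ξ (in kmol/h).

For A: n = n₀ − 1ξ → 341 = 608 − 1ξ, giving ξ = 267 kmol/h.
Outlet amounts (n = n₀ + ν ξ):
  A: 608 − 1(267) = 341
  B: 3748 − 3(267) = 2947
  C: 0 + 2(267) = 534

ξ = 267 kmol/h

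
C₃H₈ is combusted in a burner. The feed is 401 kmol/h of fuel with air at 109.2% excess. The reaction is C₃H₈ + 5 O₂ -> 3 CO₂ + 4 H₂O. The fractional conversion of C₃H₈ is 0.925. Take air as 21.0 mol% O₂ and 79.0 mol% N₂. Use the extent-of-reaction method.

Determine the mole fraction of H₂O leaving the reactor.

0.0715

Stoichiometric O₂ = 5 × 401 = 2005 kmol/h; O₂ fed = 2005 × 2.092 = 4194 kmol/h.
N₂ fed = 4194 × 79/21 = 15780 kmol/h.
Fuel reacted = 0.925 × 401 → ξ = 370.9 kmol/h.
Outlet (n = n₀ + ν ξ):
  C₃H₈: 401 − 1(370.9) = 30.07
  O₂: 4194 − 5(370.9) = 2340
  N₂: 15780 (inert)
  CO₂: 0 + 3(370.9) = 1113
  H₂O: 0 + 4(370.9) = 1484
Total out = 20750 kmol/h; y_H₂O = 1484 / 20750 = 0.07152.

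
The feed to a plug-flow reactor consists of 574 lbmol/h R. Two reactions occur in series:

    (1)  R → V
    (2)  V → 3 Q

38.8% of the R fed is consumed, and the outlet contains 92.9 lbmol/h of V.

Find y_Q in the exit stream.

Conversion of R: R consumed = 1ξ₁ = 0.388 × 574 → ξ₁ = 222.7 lbmol/h.
V balance: n_V = 0 + 1ξ₁ − 1ξ₂ = 92.9 → ξ₂ = (1·222.7 − 92.9)/1 = 129.8 lbmol/h.
Outlet amounts (n = n₀ + Σ ν·ξ):
  R: 574 − 1(222.7) = 351.3
  V: 0 + 1(222.7) − 1(129.8) = 92.9
  Q: 0 + 3(129.8) = 389.4
Total out = 833.6 lbmol/h; y_Q = 389.4 / 833.6 = 0.4672.

0.467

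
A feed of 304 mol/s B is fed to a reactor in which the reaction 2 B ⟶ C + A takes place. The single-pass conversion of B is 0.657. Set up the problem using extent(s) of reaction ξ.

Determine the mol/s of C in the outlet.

99.9 mol/s

B reacted = 0.657 × 304 = 199.7 mol/s; ν_B = −2, so ξ = 199.7/2 = 99.86 mol/s.
Outlet amounts (n = n₀ + ν ξ):
  B: 304 − 2(99.86) = 104.3
  C: 0 + 1(99.86) = 99.86
  A: 0 + 1(99.86) = 99.86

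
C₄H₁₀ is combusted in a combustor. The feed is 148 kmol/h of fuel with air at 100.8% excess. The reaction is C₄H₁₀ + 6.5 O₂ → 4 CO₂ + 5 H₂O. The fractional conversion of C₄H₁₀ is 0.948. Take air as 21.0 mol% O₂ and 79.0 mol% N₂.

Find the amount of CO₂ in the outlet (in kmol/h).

561 kmol/h

Stoichiometric O₂ = 6.5 × 148 = 962 kmol/h; O₂ fed = 962 × 2.008 = 1932 kmol/h.
N₂ fed = 1932 × 79/21 = 7267 kmol/h.
Fuel reacted = 0.948 × 148 → ξ = 140.3 kmol/h.
Outlet (n = n₀ + ν ξ):
  C₄H₁₀: 148 − 1(140.3) = 7.696
  O₂: 1932 − 6.5(140.3) = 1020
  N₂: 7267 (inert)
  CO₂: 0 + 4(140.3) = 561.2
  H₂O: 0 + 5(140.3) = 701.5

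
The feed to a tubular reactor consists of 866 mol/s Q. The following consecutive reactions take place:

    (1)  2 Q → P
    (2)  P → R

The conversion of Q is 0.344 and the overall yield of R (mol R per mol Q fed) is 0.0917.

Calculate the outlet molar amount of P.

Conversion of Q: Q consumed = 2ξ₁ = 0.344 × 866 → ξ₁ = 149 mol/s.
Yield of R: 1ξ₂ / 866 = 0.0917 → ξ₂ = 79.41 mol/s.
Outlet amounts (n = n₀ + Σ ν·ξ):
  Q: 866 − 2(149) = 568.1
  P: 0 + 1(149) − 1(79.41) = 69.54
  R: 0 + 1(79.41) = 79.41

69.5 mol/s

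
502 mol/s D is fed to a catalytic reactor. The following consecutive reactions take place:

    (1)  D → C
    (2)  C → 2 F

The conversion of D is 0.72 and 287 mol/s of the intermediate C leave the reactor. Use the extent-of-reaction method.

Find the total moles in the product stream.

576 mol/s

Conversion of D: D consumed = 1ξ₁ = 0.72 × 502 → ξ₁ = 361.4 mol/s.
C balance: n_C = 0 + 1ξ₁ − 1ξ₂ = 287 → ξ₂ = (1·361.4 − 287)/1 = 74.44 mol/s.
Outlet amounts (n = n₀ + Σ ν·ξ):
  D: 502 − 1(361.4) = 140.6
  C: 0 + 1(361.4) − 1(74.44) = 287
  F: 0 + 2(74.44) = 148.9
Total out = 140.6 + 287 + 148.9 = 576.4 mol/s.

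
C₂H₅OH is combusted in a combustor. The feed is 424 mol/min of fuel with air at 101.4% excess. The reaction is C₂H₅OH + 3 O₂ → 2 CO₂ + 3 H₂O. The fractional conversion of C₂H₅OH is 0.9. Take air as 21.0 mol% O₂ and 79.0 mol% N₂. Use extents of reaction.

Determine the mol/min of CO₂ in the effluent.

763 mol/min

Stoichiometric O₂ = 3 × 424 = 1272 mol/min; O₂ fed = 1272 × 2.014 = 2562 mol/min.
N₂ fed = 2562 × 79/21 = 9637 mol/min.
Fuel reacted = 0.9 × 424 → ξ = 381.6 mol/min.
Outlet (n = n₀ + ν ξ):
  C₂H₅OH: 424 − 1(381.6) = 42.4
  O₂: 2562 − 3(381.6) = 1417
  N₂: 9637 (inert)
  CO₂: 0 + 2(381.6) = 763.2
  H₂O: 0 + 3(381.6) = 1145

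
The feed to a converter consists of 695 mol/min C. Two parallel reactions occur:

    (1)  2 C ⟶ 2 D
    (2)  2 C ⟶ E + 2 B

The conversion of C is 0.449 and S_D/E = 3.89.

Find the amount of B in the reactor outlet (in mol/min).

Conversion of C: C consumed = 0.449 × 695 = 312.1 mol/min = 2ξ₁ + 2ξ₂.
Selectivity: 2ξ₁ / (1ξ₂) = 3.89 → ξ₁ = 1.945 ξ₂.
Substitute: (2·1.945 + 2) ξ₂ = 312.1 → ξ₂ = 52.98 mol/min, ξ₁ = 103 mol/min.
Outlet amounts (n = n₀ + Σ ν·ξ):
  C: 695 − 2(103) − 2(52.98) = 382.9
  D: 0 + 2(103) = 206.1
  E: 0 + 1(52.98) = 52.98
  B: 0 + 2(52.98) = 106

106 mol/min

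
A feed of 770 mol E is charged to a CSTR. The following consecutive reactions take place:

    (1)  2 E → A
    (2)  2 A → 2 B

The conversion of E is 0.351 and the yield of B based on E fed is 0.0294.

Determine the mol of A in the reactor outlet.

112 mol

Conversion of E: E consumed = 2ξ₁ = 0.351 × 770 → ξ₁ = 135.1 mol.
Yield of B: 2ξ₂ / 770 = 0.0294 → ξ₂ = 11.32 mol.
Outlet amounts (n = n₀ + Σ ν·ξ):
  E: 770 − 2(135.1) = 499.7
  A: 0 + 1(135.1) − 2(11.32) = 112.5
  B: 0 + 2(11.32) = 22.64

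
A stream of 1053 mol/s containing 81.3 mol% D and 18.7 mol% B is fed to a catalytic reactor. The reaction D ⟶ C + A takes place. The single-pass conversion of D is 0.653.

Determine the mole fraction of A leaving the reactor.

D reacted = 0.653 × 856.1 = 559 mol/s; ν_D = −1, so ξ = 559/1 = 559 mol/s.
Outlet amounts (n = n₀ + ν ξ):
  D: 856.1 − 1(559) = 297.1
  C: 0 + 1(559) = 559
  A: 0 + 1(559) = 559
  B: 196.9 (inert)
Total out = 1612 mol/s; y_A = 559 / 1612 = 0.3468.

0.347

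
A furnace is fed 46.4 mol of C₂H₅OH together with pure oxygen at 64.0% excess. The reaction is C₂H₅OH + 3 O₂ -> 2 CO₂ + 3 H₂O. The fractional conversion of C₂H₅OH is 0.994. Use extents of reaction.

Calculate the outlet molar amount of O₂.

Stoichiometric O₂ = 3 × 46.4 = 139.2 mol; O₂ fed = 139.2 × 1.640 = 228.3 mol.
Fuel reacted = 0.994 × 46.4 → ξ = 46.12 mol.
Outlet (n = n₀ + ν ξ):
  C₂H₅OH: 46.4 − 1(46.12) = 0.2784
  O₂: 228.3 − 3(46.12) = 89.92
  CO₂: 0 + 2(46.12) = 92.24
  H₂O: 0 + 3(46.12) = 138.4

89.9 mol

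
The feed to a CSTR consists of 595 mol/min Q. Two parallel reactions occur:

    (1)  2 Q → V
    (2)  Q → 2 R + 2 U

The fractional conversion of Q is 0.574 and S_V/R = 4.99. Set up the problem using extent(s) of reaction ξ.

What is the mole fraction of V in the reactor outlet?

0.338

Conversion of Q: Q consumed = 0.574 × 595 = 341.5 mol/min = 2ξ₁ + 1ξ₂.
Selectivity: 1ξ₁ / (2ξ₂) = 4.99 → ξ₁ = 9.98 ξ₂.
Substitute: (2·9.98 + 1) ξ₂ = 341.5 → ξ₂ = 16.29 mol/min, ξ₁ = 162.6 mol/min.
Outlet amounts (n = n₀ + Σ ν·ξ):
  Q: 595 − 2(162.6) − 1(16.29) = 253.5
  V: 0 + 1(162.6) = 162.6
  R: 0 + 2(16.29) = 32.59
  U: 0 + 2(16.29) = 32.59
Total out = 481.3 mol/min; y_V = 162.6 / 481.3 = 0.3379.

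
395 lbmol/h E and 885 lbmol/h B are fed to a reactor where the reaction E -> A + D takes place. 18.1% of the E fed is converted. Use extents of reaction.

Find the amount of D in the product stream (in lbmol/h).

71.5 lbmol/h

E reacted = 0.181 × 395 = 71.5 lbmol/h; ν_E = −1, so ξ = 71.5/1 = 71.5 lbmol/h.
Outlet amounts (n = n₀ + ν ξ):
  E: 395 − 1(71.5) = 323.5
  A: 0 + 1(71.5) = 71.5
  D: 0 + 1(71.5) = 71.5
  B: 885 (inert)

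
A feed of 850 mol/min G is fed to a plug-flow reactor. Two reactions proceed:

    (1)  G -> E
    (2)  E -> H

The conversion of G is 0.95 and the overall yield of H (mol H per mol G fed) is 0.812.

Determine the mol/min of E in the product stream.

Conversion of G: G consumed = 1ξ₁ = 0.95 × 850 → ξ₁ = 807.5 mol/min.
Yield of H: 1ξ₂ / 850 = 0.812 → ξ₂ = 690.2 mol/min.
Outlet amounts (n = n₀ + Σ ν·ξ):
  G: 850 − 1(807.5) = 42.5
  E: 0 + 1(807.5) − 1(690.2) = 117.3
  H: 0 + 1(690.2) = 690.2

117 mol/min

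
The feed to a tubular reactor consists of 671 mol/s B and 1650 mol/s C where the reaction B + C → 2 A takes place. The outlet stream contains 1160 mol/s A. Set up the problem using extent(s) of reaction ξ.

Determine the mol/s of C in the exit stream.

1070 mol/s

For A: n = n₀ + 2ξ → 1160 = 0 + 2ξ, giving ξ = 580 mol/s.
Outlet amounts (n = n₀ + ν ξ):
  B: 671 − 1(580) = 91
  C: 1650 − 1(580) = 1070
  A: 0 + 2(580) = 1160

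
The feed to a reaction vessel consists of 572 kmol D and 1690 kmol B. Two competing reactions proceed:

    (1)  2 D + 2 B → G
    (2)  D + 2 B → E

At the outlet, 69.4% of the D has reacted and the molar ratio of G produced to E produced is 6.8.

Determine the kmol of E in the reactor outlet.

Conversion of D: D consumed = 0.694 × 572 = 397 kmol = 2ξ₁ + 1ξ₂.
Selectivity: 1ξ₁ / (1ξ₂) = 6.8 → ξ₁ = 6.8 ξ₂.
Substitute: (2·6.8 + 1) ξ₂ = 397 → ξ₂ = 27.19 kmol, ξ₁ = 184.9 kmol.
Outlet amounts (n = n₀ + Σ ν·ξ):
  D: 572 − 2(184.9) − 1(27.19) = 175
  B: 1690 − 2(184.9) − 2(27.19) = 1266
  G: 0 + 1(184.9) = 184.9
  E: 0 + 1(27.19) = 27.19

27.2 kmol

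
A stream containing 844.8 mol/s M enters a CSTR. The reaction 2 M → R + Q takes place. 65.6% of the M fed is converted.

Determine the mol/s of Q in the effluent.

277 mol/s

M reacted = 0.656 × 844.8 = 554.2 mol/s; ν_M = −2, so ξ = 554.2/2 = 277.1 mol/s.
Outlet amounts (n = n₀ + ν ξ):
  M: 844.8 − 2(277.1) = 290.6
  R: 0 + 1(277.1) = 277.1
  Q: 0 + 1(277.1) = 277.1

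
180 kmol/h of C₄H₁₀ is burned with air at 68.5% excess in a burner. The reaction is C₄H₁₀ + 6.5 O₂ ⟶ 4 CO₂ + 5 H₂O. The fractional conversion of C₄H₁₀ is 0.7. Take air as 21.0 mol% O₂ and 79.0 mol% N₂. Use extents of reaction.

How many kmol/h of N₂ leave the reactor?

Stoichiometric O₂ = 6.5 × 180 = 1170 kmol/h; O₂ fed = 1170 × 1.685 = 1971 kmol/h.
N₂ fed = 1971 × 79/21 = 7416 kmol/h.
Fuel reacted = 0.7 × 180 → ξ = 126 kmol/h.
Outlet (n = n₀ + ν ξ):
  C₄H₁₀: 180 − 1(126) = 54
  O₂: 1971 − 6.5(126) = 1152
  N₂: 7416 (inert)
  CO₂: 0 + 4(126) = 504
  H₂O: 0 + 5(126) = 630

7420 kmol/h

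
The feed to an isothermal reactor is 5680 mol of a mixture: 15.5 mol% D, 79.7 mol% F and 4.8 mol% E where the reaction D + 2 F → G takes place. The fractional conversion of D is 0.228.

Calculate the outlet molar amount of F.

D reacted = 0.228 × 880.4 = 200.7 mol; ν_D = −1, so ξ = 200.7/1 = 200.7 mol.
Outlet amounts (n = n₀ + ν ξ):
  D: 880.4 − 1(200.7) = 679.7
  F: 4527 − 2(200.7) = 4125
  G: 0 + 1(200.7) = 200.7
  E: 272.6 (inert)

4130 mol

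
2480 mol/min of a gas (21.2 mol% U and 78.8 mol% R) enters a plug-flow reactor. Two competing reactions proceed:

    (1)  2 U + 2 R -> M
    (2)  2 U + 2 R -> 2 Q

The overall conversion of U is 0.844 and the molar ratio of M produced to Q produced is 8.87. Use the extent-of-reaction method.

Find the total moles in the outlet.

Conversion of U: U consumed = 0.844 × 525.8 = 443.7 mol/min = 2ξ₁ + 2ξ₂.
Selectivity: 1ξ₁ / (2ξ₂) = 8.87 → ξ₁ = 17.74 ξ₂.
Substitute: (2·17.74 + 2) ξ₂ = 443.7 → ξ₂ = 11.84 mol/min, ξ₁ = 210 mol/min.
Outlet amounts (n = n₀ + Σ ν·ξ):
  U: 525.8 − 2(210) − 2(11.84) = 82.02
  R: 1954 − 2(210) − 2(11.84) = 1510
  M: 0 + 1(210) = 210
  Q: 0 + 2(11.84) = 23.68
Total out = 82.02 + 1510 + 210 + 23.68 = 1826 mol/min.

1830 mol/min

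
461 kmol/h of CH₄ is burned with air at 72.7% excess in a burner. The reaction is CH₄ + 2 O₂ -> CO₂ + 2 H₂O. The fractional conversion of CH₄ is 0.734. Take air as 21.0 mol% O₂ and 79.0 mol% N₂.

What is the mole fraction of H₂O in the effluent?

0.0841

Stoichiometric O₂ = 2 × 461 = 922 kmol/h; O₂ fed = 922 × 1.727 = 1592 kmol/h.
N₂ fed = 1592 × 79/21 = 5990 kmol/h.
Fuel reacted = 0.734 × 461 → ξ = 338.4 kmol/h.
Outlet (n = n₀ + ν ξ):
  CH₄: 461 − 1(338.4) = 122.6
  O₂: 1592 − 2(338.4) = 915.5
  N₂: 5990 (inert)
  CO₂: 0 + 1(338.4) = 338.4
  H₂O: 0 + 2(338.4) = 676.7
Total out = 8043 kmol/h; y_H₂O = 676.7 / 8043 = 0.08414.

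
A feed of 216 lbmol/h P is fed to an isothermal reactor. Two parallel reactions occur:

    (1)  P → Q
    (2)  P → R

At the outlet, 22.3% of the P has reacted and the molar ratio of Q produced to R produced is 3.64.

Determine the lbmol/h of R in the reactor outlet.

Conversion of P: P consumed = 0.223 × 216 = 48.17 lbmol/h = 1ξ₁ + 1ξ₂.
Selectivity: 1ξ₁ / (1ξ₂) = 3.64 → ξ₁ = 3.64 ξ₂.
Substitute: (1·3.64 + 1) ξ₂ = 48.17 → ξ₂ = 10.38 lbmol/h, ξ₁ = 37.79 lbmol/h.
Outlet amounts (n = n₀ + Σ ν·ξ):
  P: 216 − 1(37.79) − 1(10.38) = 167.8
  Q: 0 + 1(37.79) = 37.79
  R: 0 + 1(10.38) = 10.38

10.4 lbmol/h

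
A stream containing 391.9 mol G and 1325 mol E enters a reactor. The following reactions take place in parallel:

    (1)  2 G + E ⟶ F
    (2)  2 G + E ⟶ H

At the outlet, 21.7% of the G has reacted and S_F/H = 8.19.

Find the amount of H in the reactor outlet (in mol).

Conversion of G: G consumed = 0.217 × 391.9 = 85.04 mol = 2ξ₁ + 2ξ₂.
Selectivity: 1ξ₁ / (1ξ₂) = 8.19 → ξ₁ = 8.19 ξ₂.
Substitute: (2·8.19 + 2) ξ₂ = 85.04 → ξ₂ = 4.627 mol, ξ₁ = 37.89 mol.
Outlet amounts (n = n₀ + Σ ν·ξ):
  G: 391.9 − 2(37.89) − 2(4.627) = 306.9
  E: 1325 − 1(37.89) − 1(4.627) = 1282
  F: 0 + 1(37.89) = 37.89
  H: 0 + 1(4.627) = 4.627

4.63 mol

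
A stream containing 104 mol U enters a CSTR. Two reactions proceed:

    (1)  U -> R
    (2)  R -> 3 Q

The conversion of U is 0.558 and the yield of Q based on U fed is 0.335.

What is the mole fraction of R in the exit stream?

Conversion of U: U consumed = 1ξ₁ = 0.558 × 104 → ξ₁ = 58.03 mol.
Yield of Q: 3ξ₂ / 104 = 0.335 → ξ₂ = 11.61 mol.
Outlet amounts (n = n₀ + Σ ν·ξ):
  U: 104 − 1(58.03) = 45.97
  R: 0 + 1(58.03) − 1(11.61) = 46.42
  Q: 0 + 3(11.61) = 34.84
Total out = 127.2 mol; y_R = 46.42 / 127.2 = 0.3649.

0.365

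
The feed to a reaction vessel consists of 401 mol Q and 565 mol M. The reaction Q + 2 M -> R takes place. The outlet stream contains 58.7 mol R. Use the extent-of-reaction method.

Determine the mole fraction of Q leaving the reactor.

For R: n = n₀ + 1ξ → 58.7 = 0 + 1ξ, giving ξ = 58.7 mol.
Outlet amounts (n = n₀ + ν ξ):
  Q: 401 − 1(58.7) = 342.3
  M: 565 − 2(58.7) = 447.6
  R: 0 + 1(58.7) = 58.7
Total out = 848.6 mol; y_Q = 342.3 / 848.6 = 0.4034.

0.403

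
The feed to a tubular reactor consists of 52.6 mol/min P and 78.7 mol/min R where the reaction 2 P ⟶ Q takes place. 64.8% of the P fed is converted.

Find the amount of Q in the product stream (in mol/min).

17 mol/min

P reacted = 0.648 × 52.6 = 34.08 mol/min; ν_P = −2, so ξ = 34.08/2 = 17.04 mol/min.
Outlet amounts (n = n₀ + ν ξ):
  P: 52.6 − 2(17.04) = 18.52
  Q: 0 + 1(17.04) = 17.04
  R: 78.7 (inert)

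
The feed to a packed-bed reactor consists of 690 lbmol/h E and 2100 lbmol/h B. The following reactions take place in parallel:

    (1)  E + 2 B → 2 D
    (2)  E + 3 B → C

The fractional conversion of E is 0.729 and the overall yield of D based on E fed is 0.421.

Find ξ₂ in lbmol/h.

Yield of D: 2ξ₁ / 690 = 0.421 → ξ₁ = 145.2 lbmol/h.
Conversion of E: 1ξ₁ + 1ξ₂ = 0.729 × 690 = 503 → ξ₂ = 357.8 lbmol/h.
Outlet amounts (n = n₀ + Σ ν·ξ):
  E: 690 − 1(145.2) − 1(357.8) = 187
  B: 2100 − 2(145.2) − 3(357.8) = 736.2
  D: 0 + 2(145.2) = 290.5
  C: 0 + 1(357.8) = 357.8

ξ₂ = 358 lbmol/h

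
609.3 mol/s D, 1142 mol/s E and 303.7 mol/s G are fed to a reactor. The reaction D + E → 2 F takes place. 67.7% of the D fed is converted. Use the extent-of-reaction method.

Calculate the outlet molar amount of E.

D reacted = 0.677 × 609.3 = 412.5 mol/s; ν_D = −1, so ξ = 412.5/1 = 412.5 mol/s.
Outlet amounts (n = n₀ + ν ξ):
  D: 609.3 − 1(412.5) = 196.8
  E: 1142 − 1(412.5) = 729.5
  F: 0 + 2(412.5) = 825
  G: 303.7 (inert)

730 mol/s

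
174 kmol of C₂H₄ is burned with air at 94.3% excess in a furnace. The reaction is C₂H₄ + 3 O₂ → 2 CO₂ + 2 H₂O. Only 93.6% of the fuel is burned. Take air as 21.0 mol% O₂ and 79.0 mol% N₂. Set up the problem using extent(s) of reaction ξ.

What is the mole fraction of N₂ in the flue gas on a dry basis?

Stoichiometric O₂ = 3 × 174 = 522 kmol; O₂ fed = 522 × 1.943 = 1014 kmol.
N₂ fed = 1014 × 79/21 = 3815 kmol.
Fuel reacted = 0.936 × 174 → ξ = 162.9 kmol.
Outlet (n = n₀ + ν ξ):
  C₂H₄: 174 − 1(162.9) = 11.14
  O₂: 1014 − 3(162.9) = 525.7
  N₂: 3815 (inert)
  CO₂: 0 + 2(162.9) = 325.7
  H₂O: 0 + 2(162.9) = 325.7
Dry total = 4678 kmol; y_N₂ (dry) = 3815 / 4678 = 0.8156.

0.816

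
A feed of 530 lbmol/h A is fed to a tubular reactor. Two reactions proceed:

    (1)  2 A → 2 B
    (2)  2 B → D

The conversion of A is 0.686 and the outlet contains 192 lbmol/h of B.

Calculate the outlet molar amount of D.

85.8 lbmol/h

Conversion of A: A consumed = 2ξ₁ = 0.686 × 530 → ξ₁ = 181.8 lbmol/h.
B balance: n_B = 0 + 2ξ₁ − 2ξ₂ = 192 → ξ₂ = (2·181.8 − 192)/2 = 85.79 lbmol/h.
Outlet amounts (n = n₀ + Σ ν·ξ):
  A: 530 − 2(181.8) = 166.4
  B: 0 + 2(181.8) − 2(85.79) = 192
  D: 0 + 1(85.79) = 85.79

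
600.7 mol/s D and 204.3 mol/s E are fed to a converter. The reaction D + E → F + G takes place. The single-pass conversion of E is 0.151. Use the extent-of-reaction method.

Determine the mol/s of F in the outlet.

30.8 mol/s

E reacted = 0.151 × 204.3 = 30.85 mol/s; ν_E = −1, so ξ = 30.85/1 = 30.85 mol/s.
Outlet amounts (n = n₀ + ν ξ):
  D: 600.7 − 1(30.85) = 569.9
  E: 204.3 − 1(30.85) = 173.5
  F: 0 + 1(30.85) = 30.85
  G: 0 + 1(30.85) = 30.85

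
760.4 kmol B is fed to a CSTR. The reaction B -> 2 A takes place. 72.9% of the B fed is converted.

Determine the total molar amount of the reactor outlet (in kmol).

B reacted = 0.729 × 760.4 = 554.3 kmol; ν_B = −1, so ξ = 554.3/1 = 554.3 kmol.
Outlet amounts (n = n₀ + ν ξ):
  B: 760.4 − 1(554.3) = 206.1
  A: 0 + 2(554.3) = 1109
Total out = 206.1 + 1109 = 1315 kmol.

1310 kmol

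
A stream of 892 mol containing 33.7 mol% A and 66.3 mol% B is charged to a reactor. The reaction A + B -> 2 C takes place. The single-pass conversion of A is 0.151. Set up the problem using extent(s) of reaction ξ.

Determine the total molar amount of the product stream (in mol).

A reacted = 0.151 × 300.6 = 45.39 mol; ν_A = −1, so ξ = 45.39/1 = 45.39 mol.
Outlet amounts (n = n₀ + ν ξ):
  A: 300.6 − 1(45.39) = 255.2
  B: 591.4 − 1(45.39) = 546
  C: 0 + 2(45.39) = 90.78
Total out = 255.2 + 546 + 90.78 = 892 mol.

892 mol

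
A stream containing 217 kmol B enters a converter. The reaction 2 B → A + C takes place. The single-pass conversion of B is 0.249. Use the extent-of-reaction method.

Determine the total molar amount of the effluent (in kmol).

B reacted = 0.249 × 217 = 54.03 kmol; ν_B = −2, so ξ = 54.03/2 = 27.02 kmol.
Outlet amounts (n = n₀ + ν ξ):
  B: 217 − 2(27.02) = 163
  A: 0 + 1(27.02) = 27.02
  C: 0 + 1(27.02) = 27.02
Total out = 163 + 27.02 + 27.02 = 217 kmol.

217 kmol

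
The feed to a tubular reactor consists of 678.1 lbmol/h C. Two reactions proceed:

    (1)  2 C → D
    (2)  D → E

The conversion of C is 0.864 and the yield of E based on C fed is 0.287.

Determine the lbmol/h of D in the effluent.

98.3 lbmol/h

Conversion of C: C consumed = 2ξ₁ = 0.864 × 678.1 → ξ₁ = 292.9 lbmol/h.
Yield of E: 1ξ₂ / 678.1 = 0.287 → ξ₂ = 194.6 lbmol/h.
Outlet amounts (n = n₀ + Σ ν·ξ):
  C: 678.1 − 2(292.9) = 92.22
  D: 0 + 1(292.9) − 1(194.6) = 98.32
  E: 0 + 1(194.6) = 194.6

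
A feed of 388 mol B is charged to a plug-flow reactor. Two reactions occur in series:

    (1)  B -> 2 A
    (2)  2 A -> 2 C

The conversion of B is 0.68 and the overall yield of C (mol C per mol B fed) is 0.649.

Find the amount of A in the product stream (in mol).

276 mol

Conversion of B: B consumed = 1ξ₁ = 0.68 × 388 → ξ₁ = 263.8 mol.
Yield of C: 2ξ₂ / 388 = 0.649 → ξ₂ = 125.9 mol.
Outlet amounts (n = n₀ + Σ ν·ξ):
  B: 388 − 1(263.8) = 124.2
  A: 0 + 2(263.8) − 2(125.9) = 275.9
  C: 0 + 2(125.9) = 251.8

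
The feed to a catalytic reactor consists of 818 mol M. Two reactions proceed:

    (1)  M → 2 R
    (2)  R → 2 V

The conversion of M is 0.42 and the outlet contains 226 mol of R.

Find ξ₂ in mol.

Conversion of M: M consumed = 1ξ₁ = 0.42 × 818 → ξ₁ = 343.6 mol.
R balance: n_R = 0 + 2ξ₁ − 1ξ₂ = 226 → ξ₂ = (2·343.6 − 226)/1 = 461.1 mol.
Outlet amounts (n = n₀ + Σ ν·ξ):
  M: 818 − 1(343.6) = 474.4
  R: 0 + 2(343.6) − 1(461.1) = 226
  V: 0 + 2(461.1) = 922.2

ξ₂ = 461 mol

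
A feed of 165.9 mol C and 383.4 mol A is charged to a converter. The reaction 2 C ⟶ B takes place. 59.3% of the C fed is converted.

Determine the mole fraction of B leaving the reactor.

0.0984

C reacted = 0.593 × 165.9 = 98.38 mol; ν_C = −2, so ξ = 98.38/2 = 49.19 mol.
Outlet amounts (n = n₀ + ν ξ):
  C: 165.9 − 2(49.19) = 67.52
  B: 0 + 1(49.19) = 49.19
  A: 383.4 (inert)
Total out = 500.1 mol; y_B = 49.19 / 500.1 = 0.09836.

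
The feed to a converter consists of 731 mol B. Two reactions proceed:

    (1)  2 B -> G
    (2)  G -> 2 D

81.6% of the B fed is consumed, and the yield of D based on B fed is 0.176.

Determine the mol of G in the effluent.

234 mol

Conversion of B: B consumed = 2ξ₁ = 0.816 × 731 → ξ₁ = 298.2 mol.
Yield of D: 2ξ₂ / 731 = 0.176 → ξ₂ = 64.33 mol.
Outlet amounts (n = n₀ + Σ ν·ξ):
  B: 731 − 2(298.2) = 134.5
  G: 0 + 1(298.2) − 1(64.33) = 233.9
  D: 0 + 2(64.33) = 128.7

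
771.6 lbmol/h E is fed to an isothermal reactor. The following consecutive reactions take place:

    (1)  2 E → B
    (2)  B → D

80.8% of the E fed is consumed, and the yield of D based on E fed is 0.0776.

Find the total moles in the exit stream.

460 lbmol/h

Conversion of E: E consumed = 2ξ₁ = 0.808 × 771.6 → ξ₁ = 311.7 lbmol/h.
Yield of D: 1ξ₂ / 771.6 = 0.0776 → ξ₂ = 59.88 lbmol/h.
Outlet amounts (n = n₀ + Σ ν·ξ):
  E: 771.6 − 2(311.7) = 148.1
  B: 0 + 1(311.7) − 1(59.88) = 251.9
  D: 0 + 1(59.88) = 59.88
Total out = 148.1 + 251.9 + 59.88 = 459.9 lbmol/h.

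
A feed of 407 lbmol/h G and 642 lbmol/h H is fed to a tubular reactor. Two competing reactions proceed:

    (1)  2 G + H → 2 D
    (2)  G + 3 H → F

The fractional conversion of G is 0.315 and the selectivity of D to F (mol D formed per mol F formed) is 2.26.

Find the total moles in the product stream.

887 lbmol/h

Conversion of G: G consumed = 0.315 × 407 = 128.2 lbmol/h = 2ξ₁ + 1ξ₂.
Selectivity: 2ξ₁ / (1ξ₂) = 2.26 → ξ₁ = 1.13 ξ₂.
Substitute: (2·1.13 + 1) ξ₂ = 128.2 → ξ₂ = 39.33 lbmol/h, ξ₁ = 44.44 lbmol/h.
Outlet amounts (n = n₀ + Σ ν·ξ):
  G: 407 − 2(44.44) − 1(39.33) = 278.8
  H: 642 − 1(44.44) − 3(39.33) = 479.6
  D: 0 + 2(44.44) = 88.88
  F: 0 + 1(39.33) = 39.33
Total out = 278.8 + 479.6 + 88.88 + 39.33 = 886.6 lbmol/h.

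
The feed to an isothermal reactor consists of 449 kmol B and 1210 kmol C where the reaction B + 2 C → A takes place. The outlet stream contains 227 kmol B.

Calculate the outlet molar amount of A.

222 kmol

For B: n = n₀ − 1ξ → 227 = 449 − 1ξ, giving ξ = 222 kmol.
Outlet amounts (n = n₀ + ν ξ):
  B: 449 − 1(222) = 227
  C: 1210 − 2(222) = 766
  A: 0 + 1(222) = 222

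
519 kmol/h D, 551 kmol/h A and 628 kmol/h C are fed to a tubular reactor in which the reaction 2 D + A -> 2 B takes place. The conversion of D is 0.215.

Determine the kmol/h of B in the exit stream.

112 kmol/h

D reacted = 0.215 × 519 = 111.6 kmol/h; ν_D = −2, so ξ = 111.6/2 = 55.79 kmol/h.
Outlet amounts (n = n₀ + ν ξ):
  D: 519 − 2(55.79) = 407.4
  A: 551 − 1(55.79) = 495.2
  B: 0 + 2(55.79) = 111.6
  C: 628 (inert)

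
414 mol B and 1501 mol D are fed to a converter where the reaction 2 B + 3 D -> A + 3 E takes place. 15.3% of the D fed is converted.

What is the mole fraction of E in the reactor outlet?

D reacted = 0.153 × 1501 = 229.7 mol; ν_D = −3, so ξ = 229.7/3 = 76.55 mol.
Outlet amounts (n = n₀ + ν ξ):
  B: 414 − 2(76.55) = 260.9
  D: 1501 − 3(76.55) = 1271
  A: 0 + 1(76.55) = 76.55
  E: 0 + 3(76.55) = 229.7
Total out = 1838 mol; y_E = 229.7 / 1838 = 0.1249.

0.125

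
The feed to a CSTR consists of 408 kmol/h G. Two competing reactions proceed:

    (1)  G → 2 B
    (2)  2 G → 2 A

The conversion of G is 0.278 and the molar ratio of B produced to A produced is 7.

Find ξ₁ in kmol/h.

ξ₁ = 88.2 kmol/h

Conversion of G: G consumed = 0.278 × 408 = 113.4 kmol/h = 1ξ₁ + 2ξ₂.
Selectivity: 2ξ₁ / (2ξ₂) = 7 → ξ₁ = 7 ξ₂.
Substitute: (1·7 + 2) ξ₂ = 113.4 → ξ₂ = 12.6 kmol/h, ξ₁ = 88.22 kmol/h.
Outlet amounts (n = n₀ + Σ ν·ξ):
  G: 408 − 1(88.22) − 2(12.6) = 294.6
  B: 0 + 2(88.22) = 176.4
  A: 0 + 2(12.6) = 25.21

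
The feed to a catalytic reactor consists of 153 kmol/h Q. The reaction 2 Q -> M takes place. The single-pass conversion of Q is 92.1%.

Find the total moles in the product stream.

Q reacted = 0.921 × 153 = 140.9 kmol/h; ν_Q = −2, so ξ = 140.9/2 = 70.46 kmol/h.
Outlet amounts (n = n₀ + ν ξ):
  Q: 153 − 2(70.46) = 12.09
  M: 0 + 1(70.46) = 70.46
Total out = 12.09 + 70.46 = 82.54 kmol/h.

82.5 kmol/h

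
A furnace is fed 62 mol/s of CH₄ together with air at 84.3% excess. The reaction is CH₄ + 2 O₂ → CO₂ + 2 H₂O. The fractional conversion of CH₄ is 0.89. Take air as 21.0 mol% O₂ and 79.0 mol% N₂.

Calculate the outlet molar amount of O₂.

Stoichiometric O₂ = 2 × 62 = 124 mol/s; O₂ fed = 124 × 1.843 = 228.5 mol/s.
N₂ fed = 228.5 × 79/21 = 859.7 mol/s.
Fuel reacted = 0.89 × 62 → ξ = 55.18 mol/s.
Outlet (n = n₀ + ν ξ):
  CH₄: 62 − 1(55.18) = 6.82
  O₂: 228.5 − 2(55.18) = 118.2
  N₂: 859.7 (inert)
  CO₂: 0 + 1(55.18) = 55.18
  H₂O: 0 + 2(55.18) = 110.4

118 mol/s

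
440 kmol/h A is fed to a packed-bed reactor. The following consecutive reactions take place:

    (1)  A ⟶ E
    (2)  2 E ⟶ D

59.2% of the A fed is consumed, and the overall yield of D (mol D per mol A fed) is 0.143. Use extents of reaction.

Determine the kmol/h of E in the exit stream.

135 kmol/h

Conversion of A: A consumed = 1ξ₁ = 0.592 × 440 → ξ₁ = 260.5 kmol/h.
Yield of D: 1ξ₂ / 440 = 0.143 → ξ₂ = 62.92 kmol/h.
Outlet amounts (n = n₀ + Σ ν·ξ):
  A: 440 − 1(260.5) = 179.5
  E: 0 + 1(260.5) − 2(62.92) = 134.6
  D: 0 + 1(62.92) = 62.92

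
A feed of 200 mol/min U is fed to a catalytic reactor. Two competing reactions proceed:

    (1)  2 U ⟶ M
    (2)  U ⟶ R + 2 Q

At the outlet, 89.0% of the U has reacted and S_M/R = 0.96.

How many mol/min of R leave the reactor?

61 mol/min

Conversion of U: U consumed = 0.89 × 200 = 178 mol/min = 2ξ₁ + 1ξ₂.
Selectivity: 1ξ₁ / (1ξ₂) = 0.96 → ξ₁ = 0.96 ξ₂.
Substitute: (2·0.96 + 1) ξ₂ = 178 → ξ₂ = 60.96 mol/min, ξ₁ = 58.52 mol/min.
Outlet amounts (n = n₀ + Σ ν·ξ):
  U: 200 − 2(58.52) − 1(60.96) = 22
  M: 0 + 1(58.52) = 58.52
  R: 0 + 1(60.96) = 60.96
  Q: 0 + 2(60.96) = 121.9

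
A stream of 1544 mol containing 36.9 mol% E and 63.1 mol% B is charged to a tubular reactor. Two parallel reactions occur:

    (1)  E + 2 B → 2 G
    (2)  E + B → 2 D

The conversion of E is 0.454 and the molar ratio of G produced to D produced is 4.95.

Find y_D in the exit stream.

0.0654

Conversion of E: E consumed = 0.454 × 569.7 = 258.7 mol = 1ξ₁ + 1ξ₂.
Selectivity: 2ξ₁ / (2ξ₂) = 4.95 → ξ₁ = 4.95 ξ₂.
Substitute: (1·4.95 + 1) ξ₂ = 258.7 → ξ₂ = 43.47 mol, ξ₁ = 215.2 mol.
Outlet amounts (n = n₀ + Σ ν·ξ):
  E: 569.7 − 1(215.2) − 1(43.47) = 311.1
  B: 974.3 − 2(215.2) − 1(43.47) = 500.4
  G: 0 + 2(215.2) = 430.4
  D: 0 + 2(43.47) = 86.94
Total out = 1329 mol; y_D = 86.94 / 1329 = 0.06543.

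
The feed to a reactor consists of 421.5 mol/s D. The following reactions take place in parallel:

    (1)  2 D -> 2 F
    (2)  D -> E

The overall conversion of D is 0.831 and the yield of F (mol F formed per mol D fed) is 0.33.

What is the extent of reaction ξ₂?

ξ₂ = 211 mol/s

Yield of F: 2ξ₁ / 421.5 = 0.33 → ξ₁ = 69.55 mol/s.
Conversion of D: 2ξ₁ + 1ξ₂ = 0.831 × 421.5 = 350.3 → ξ₂ = 211.2 mol/s.
Outlet amounts (n = n₀ + Σ ν·ξ):
  D: 421.5 − 2(69.55) − 1(211.2) = 71.23
  F: 0 + 2(69.55) = 139.1
  E: 0 + 1(211.2) = 211.2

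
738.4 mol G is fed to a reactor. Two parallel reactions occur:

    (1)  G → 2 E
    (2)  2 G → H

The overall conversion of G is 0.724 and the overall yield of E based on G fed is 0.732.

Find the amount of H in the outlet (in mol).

132 mol

Yield of E: 2ξ₁ / 738.4 = 0.732 → ξ₁ = 270.3 mol.
Conversion of G: 1ξ₁ + 2ξ₂ = 0.724 × 738.4 = 534.6 → ξ₂ = 132.2 mol.
Outlet amounts (n = n₀ + Σ ν·ξ):
  G: 738.4 − 1(270.3) − 2(132.2) = 203.8
  E: 0 + 2(270.3) = 540.5
  H: 0 + 1(132.2) = 132.2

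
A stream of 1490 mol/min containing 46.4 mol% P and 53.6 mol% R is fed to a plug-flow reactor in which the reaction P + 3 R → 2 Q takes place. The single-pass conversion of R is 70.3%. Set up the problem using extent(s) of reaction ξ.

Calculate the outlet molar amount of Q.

R reacted = 0.703 × 798.6 = 561.4 mol/min; ν_R = −3, so ξ = 561.4/3 = 187.1 mol/min.
Outlet amounts (n = n₀ + ν ξ):
  P: 691.4 − 1(187.1) = 504.2
  R: 798.6 − 3(187.1) = 237.2
  Q: 0 + 2(187.1) = 374.3

374 mol/min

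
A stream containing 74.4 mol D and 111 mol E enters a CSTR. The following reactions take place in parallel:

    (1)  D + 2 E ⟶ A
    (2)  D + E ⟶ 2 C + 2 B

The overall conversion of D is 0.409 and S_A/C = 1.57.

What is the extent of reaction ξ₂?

ξ₂ = 7.35 mol

Conversion of D: D consumed = 0.409 × 74.4 = 30.43 mol = 1ξ₁ + 1ξ₂.
Selectivity: 1ξ₁ / (2ξ₂) = 1.57 → ξ₁ = 3.14 ξ₂.
Substitute: (1·3.14 + 1) ξ₂ = 30.43 → ξ₂ = 7.35 mol, ξ₁ = 23.08 mol.
Outlet amounts (n = n₀ + Σ ν·ξ):
  D: 74.4 − 1(23.08) − 1(7.35) = 43.97
  E: 111 − 2(23.08) − 1(7.35) = 57.49
  A: 0 + 1(23.08) = 23.08
  C: 0 + 2(7.35) = 14.7
  B: 0 + 2(7.35) = 14.7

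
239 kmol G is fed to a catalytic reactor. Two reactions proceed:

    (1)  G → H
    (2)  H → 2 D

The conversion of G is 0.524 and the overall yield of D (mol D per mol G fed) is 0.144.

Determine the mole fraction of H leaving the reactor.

Conversion of G: G consumed = 1ξ₁ = 0.524 × 239 → ξ₁ = 125.2 kmol.
Yield of D: 2ξ₂ / 239 = 0.144 → ξ₂ = 17.21 kmol.
Outlet amounts (n = n₀ + Σ ν·ξ):
  G: 239 − 1(125.2) = 113.8
  H: 0 + 1(125.2) − 1(17.21) = 108
  D: 0 + 2(17.21) = 34.42
Total out = 256.2 kmol; y_H = 108 / 256.2 = 0.4216.

0.422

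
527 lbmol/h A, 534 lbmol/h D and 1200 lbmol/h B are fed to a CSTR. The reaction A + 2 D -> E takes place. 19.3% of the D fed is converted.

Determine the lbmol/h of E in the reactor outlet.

51.5 lbmol/h

D reacted = 0.193 × 534 = 103.1 lbmol/h; ν_D = −2, so ξ = 103.1/2 = 51.53 lbmol/h.
Outlet amounts (n = n₀ + ν ξ):
  A: 527 − 1(51.53) = 475.5
  D: 534 − 2(51.53) = 430.9
  E: 0 + 1(51.53) = 51.53
  B: 1200 (inert)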